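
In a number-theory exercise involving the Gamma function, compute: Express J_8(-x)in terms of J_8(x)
For integer n: J_n(-x) = (-1)^n J_n(x)
With n = 8: J_8(-x) = (-1)^8 J_8(x) = J_8(x)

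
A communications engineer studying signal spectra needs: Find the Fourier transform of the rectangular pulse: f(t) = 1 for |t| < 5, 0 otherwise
F(omega)=integral from -5 to 5 of e^(-j * omega * t) dt
=2 * sin(5 * omega)/omega=10 * sinc(5 * omega/pi)

Answer: 2 * sin(5 * omega)/omega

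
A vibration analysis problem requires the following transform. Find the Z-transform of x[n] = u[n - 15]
Using the time-shift property: Z{u[n-15]}=z^(-15) * z/(z-1)
=z^(-14)/(z-1)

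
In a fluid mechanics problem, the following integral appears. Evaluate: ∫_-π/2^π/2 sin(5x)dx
Antiderivative: -cos(5x)/5
Evaluate at bounds: [-cos(5·π/2)/5] - [-cos(5·-π/2)/5]
=(-(0)+(0))/5=0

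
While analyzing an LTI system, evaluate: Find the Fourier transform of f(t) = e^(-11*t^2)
The Fourier transform of a Gaussian e^(-a*t^2) is sqrt(pi/a)*e^(-omega^2/(4a)).
With a = 11: F(omega) = sqrt(pi/11)*e^(-omega^2/44)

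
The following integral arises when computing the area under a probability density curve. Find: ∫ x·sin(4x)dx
By parts: u = x, dv = sin(4x) dx
du = dx, v = -cos(4x)/4
= -x·cos(4x)/4+sin(4x)/4²+C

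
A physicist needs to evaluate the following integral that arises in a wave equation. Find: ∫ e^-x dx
Since d/dx[e^-x]=- e^-x, we get -1e^-x+C

Answer: -e^-x+C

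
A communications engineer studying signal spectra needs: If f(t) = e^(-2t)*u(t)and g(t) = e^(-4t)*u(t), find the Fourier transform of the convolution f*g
By the convolution theorem: F{f*g}=F(omega)*G(omega)
F(omega)=1/(2+j*omega), G(omega)=1/(4+j*omega)
F{f*g}=1/((2+j*omega)(4+j*omega))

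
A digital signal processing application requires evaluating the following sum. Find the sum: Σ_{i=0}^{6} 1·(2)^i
Geometric series: S = a(1 - r^n)/(1 - r)
a = 1, r = 2, n = 7
S = 1(1-128)/-1 = 127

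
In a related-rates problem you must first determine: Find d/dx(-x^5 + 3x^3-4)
Power rule: d/dx(ax^n)=n·a·x^(n-1)
Term by term: -5·x^4+9·x^2

Answer: -5x^4+9x^2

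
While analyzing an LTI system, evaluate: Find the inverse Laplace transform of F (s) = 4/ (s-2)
L^(-1){4/(s-a)}=c·e^(at)
Here a=2, c=4

Answer: 4e^(2t)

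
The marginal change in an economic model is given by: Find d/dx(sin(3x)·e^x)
Product rule: (fg)'=f'g + fg'
f=sin(3x), f'=3·cos(3x)
g=e^x, g'=e^x

Answer: 3·cos(3x)·e^x + sin(3x)·e^x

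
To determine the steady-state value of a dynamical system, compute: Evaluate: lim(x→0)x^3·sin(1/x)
Squeeze theorem: -|x^3| ≤ x^3·sin(1/x) ≤ |x^3|
Since x^3 → 0 as x → 0, by squeeze theorem the limit is 0

Answer: 0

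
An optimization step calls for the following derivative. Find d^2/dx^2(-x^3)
Apply power rule 2 times:
d^1: -3x^2
d^2: -6x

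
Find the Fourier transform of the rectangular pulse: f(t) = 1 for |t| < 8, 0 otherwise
F(omega)=integral from -8 to 8 of e^(-j*omega*t) dt
=2*sin(8*omega)/omega=16*sinc(8*omega/pi)

Answer: 2*sin(8*omega)/omega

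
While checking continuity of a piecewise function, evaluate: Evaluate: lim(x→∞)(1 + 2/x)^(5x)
Rewrite as [(1+2/x)^x]^5.
lim(1+2/x)^x = e^2, so limit = (e^2)^5 = e^10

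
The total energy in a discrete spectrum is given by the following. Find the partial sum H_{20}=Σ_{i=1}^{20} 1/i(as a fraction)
H_20=1+1/2+1/3+...+1/20
=55835135/15519504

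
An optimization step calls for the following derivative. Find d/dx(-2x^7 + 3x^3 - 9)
Power rule: d/dx(ax^n)=n·a·x^(n-1)
Term by term: -14·x^6 + 9·x^2

Answer: -14x^6 + 9x^2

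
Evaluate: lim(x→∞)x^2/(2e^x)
Apply L'Hôpital 2 times (∞/∞ each time):
Eventually get 2!/(2e^x) → 0

Answer: 0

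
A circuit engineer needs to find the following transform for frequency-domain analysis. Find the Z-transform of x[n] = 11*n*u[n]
Z{n*u[n]} = z/(z-1)^2
By linearity: Z{11*n*u[n]} = 11z/(z-1)^2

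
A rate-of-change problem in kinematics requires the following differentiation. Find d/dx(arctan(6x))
d/dx[arctan(u)]=u'/(1+u²), u=6x, u'=6

Answer: 6/(1+36x²)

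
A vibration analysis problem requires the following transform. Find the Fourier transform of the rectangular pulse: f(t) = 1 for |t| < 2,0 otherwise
F(omega)=integral from -2 to 2 of e^(-j * omega * t) dt
=2 * sin(2 * omega)/omega=4 * sinc(2 * omega/pi)

Answer: 2 * sin(2 * omega)/omega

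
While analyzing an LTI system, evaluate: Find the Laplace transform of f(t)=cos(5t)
L{cos(wt)} = s/(s²+w²)
L{cos(5t)} = s/(s²+25)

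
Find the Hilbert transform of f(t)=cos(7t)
The Hilbert transform shifts each frequency component by -pi/2.
H{cos(wt)}=sin(wt)
With w=7: H{cos(7t)}=sin(7t)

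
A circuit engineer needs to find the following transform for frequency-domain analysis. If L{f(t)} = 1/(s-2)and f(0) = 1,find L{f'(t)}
L{f'(t)} = s·F(s) - f(0) = s/(s-2) - 1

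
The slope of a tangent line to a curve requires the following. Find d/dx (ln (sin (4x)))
Chain rule: d/dx[ln(u)] = u'/u where u = sin(4x)
u' = 4cos(4x)

Answer: (4cos(4x))/(sin(4x))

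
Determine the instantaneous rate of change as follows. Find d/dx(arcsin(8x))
d/dx[arcsin(u)] = u'/√(1-u²), u = 8x, u' = 8

Answer: 8/√(1 - 64x²)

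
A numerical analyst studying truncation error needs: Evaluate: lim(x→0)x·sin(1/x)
Squeeze theorem: -|x| ≤ x·sin(1/x) ≤ |x|
Since x → 0 as x → 0, by squeeze theorem the limit is 0

Answer: 0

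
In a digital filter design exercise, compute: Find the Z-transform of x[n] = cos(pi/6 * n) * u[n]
Z{cos(w0 * n) * u[n]}=z(z - cos(w0))/(z^2-2z * cos(w0)+1)
With w0=pi/6: X(z)=z(z - cos(pi/6))/(z^2-2z * cos(pi/6)+1)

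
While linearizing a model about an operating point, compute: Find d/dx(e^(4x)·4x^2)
Product rule: (fg)' = f'g + fg'
f = e^(4x), f' = 4·e^(4x)
g = 4x^2, g' = 8x

Answer: 16·e^(4x)·x^2 + 8·e^(4x)·x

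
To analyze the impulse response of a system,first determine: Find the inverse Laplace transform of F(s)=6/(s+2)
L^(-1){6/(s-a)} = c·e^(at)
Here a = -2, c = 6

Answer: 6e^(-2t)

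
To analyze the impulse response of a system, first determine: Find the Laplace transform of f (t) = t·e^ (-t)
L{t·e^(at)} = 1/(s-a)²
L{t·e^(-t)} = 1/(s+1)²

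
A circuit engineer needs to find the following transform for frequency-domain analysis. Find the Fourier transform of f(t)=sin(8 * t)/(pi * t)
sin(W * t)/(pi * t) = (W/pi) * sinc(W * t/pi) is the impulse response of the ideal low-pass filter with cutoff W (here W = 8).
Its Fourier transform is a rectangular function:
F(omega) = 1 for |omega| < 8, 0 otherwise

Answer: rect(omega/16) [i.e., 1 for |omega| < 8, 0 otherwise]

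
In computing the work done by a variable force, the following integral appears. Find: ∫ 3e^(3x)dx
Since d/dx[e^(3x)]=3e^(3x), we get 1 e^(3x) + C

Answer: e^(3x) + C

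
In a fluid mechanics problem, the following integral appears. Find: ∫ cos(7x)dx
Using substitution u=7x: ∫ cos(u) du/7=sin(u)/7 + C

Answer: (1/7)sin(7x) + C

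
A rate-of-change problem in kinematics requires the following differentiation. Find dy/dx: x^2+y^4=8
Differentiate: 2x + 4y^3·(dy/dx) = 0
dy/dx = -2x/(4y^3)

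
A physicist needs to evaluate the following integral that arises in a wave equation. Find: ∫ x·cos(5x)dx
By parts: u = x, dv = cos(5x) dx
du = dx, v = sin(5x)/5
= x·sin(5x)/5+cos(5x)/5²+C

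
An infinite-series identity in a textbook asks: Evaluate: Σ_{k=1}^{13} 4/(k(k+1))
Partial fractions: 4/(k(k + 1))=4/k - 4/(k + 1)
Telescoping sum: 4(1 - 1/14)=4·13/14

Answer: 26/7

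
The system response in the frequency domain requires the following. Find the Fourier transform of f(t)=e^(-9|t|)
Using the standard pair: F{e^(-a|t|)}=2a/(a^2 + omega^2)
With a=9: F(omega)=18/(81 + omega^2)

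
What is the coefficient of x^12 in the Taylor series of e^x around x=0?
Taylor series of e^x=Σ x^n/n!
Coefficient of x^12=1/12!=1/479001600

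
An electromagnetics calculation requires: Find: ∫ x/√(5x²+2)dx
Let u = 5x² + 2, du = 10x dx
∫ (1/10)·u^(-1/2) du = √u/5 + C

Answer: √(5x² + 2)/5 + C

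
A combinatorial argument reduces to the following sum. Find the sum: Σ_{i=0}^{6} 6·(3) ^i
Geometric series: S = a(1 - r^n)/(1 - r)
a = 6, r = 3, n = 7
S = 6(1-2187)/-2 = 6558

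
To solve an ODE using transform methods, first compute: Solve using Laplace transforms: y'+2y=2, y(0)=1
Take L of both sides: sY(s) - 1 + 2Y(s) = 2/s
Y(s)(s + 2) = 2/s + 1
Y(s) = 2/(s(s + 2)) + 1/(s + 2)
Partial fractions: 2/(s(s + 2)) = 1/s - 1/(s + 2)
So Y(s) = 1/s
Inverse transform (L^(-1){1/s} = 1, L^(-1){1/(s + 2)} = e^(-2t)):

Answer: y(t) = 1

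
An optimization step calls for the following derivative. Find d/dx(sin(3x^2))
Chain rule: d/dx[sin(u)] = cos(u)·u' where u = 3x^2
u' = 6x

Answer: 6x·cos(3x^2)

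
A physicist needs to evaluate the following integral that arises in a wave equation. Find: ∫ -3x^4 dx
Using power rule: ∫ -3x^4 dx = -3/5 x^5 + C = (-3/5)x^5 + C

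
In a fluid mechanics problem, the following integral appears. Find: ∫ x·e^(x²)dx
Let u=x², du=2x dx
∫ (1/2)e^u du=e^u/2 + C

Answer: e^(x²)/2 + C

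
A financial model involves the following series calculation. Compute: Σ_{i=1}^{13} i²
Using formula: Σ i^2=n(n+1)(2n+1)/6=13·14·27/6=819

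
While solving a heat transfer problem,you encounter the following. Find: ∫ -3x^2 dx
Using power rule: ∫ -3x^2 dx=-3/3 x^3+C=-x^3+C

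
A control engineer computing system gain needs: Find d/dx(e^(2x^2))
Chain rule: d/dx[e^u]=e^u · u' where u=2x^2
u'=4x

Answer: 4x·e^(2x^2)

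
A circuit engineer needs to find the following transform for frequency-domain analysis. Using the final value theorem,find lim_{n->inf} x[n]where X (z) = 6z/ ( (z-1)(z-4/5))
Final value theorem: lim x[n] = lim_{z->1} (z-1) * X(z)
(z-1) * X(z) = 6z/(z-4/5)
As z->1: 6/(1-4/5) = 6/(1/5) = 30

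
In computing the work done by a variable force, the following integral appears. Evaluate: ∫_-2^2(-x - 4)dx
Step 1: Find antiderivative F(x)=(-1/2)x^2-4x
Step 2: F(2) - F(-2)=-10 - (6)=-16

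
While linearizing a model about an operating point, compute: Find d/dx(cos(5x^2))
Chain rule: d/dx[cos(u)]=-sin(u)·u' where u=5x^2
u'=10x

Answer: -10x·sin(5x^2)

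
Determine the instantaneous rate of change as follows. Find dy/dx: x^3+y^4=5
Differentiate: 3x^2+4y^3·(dy/dx)=0
dy/dx=-3x^2/(4y^3)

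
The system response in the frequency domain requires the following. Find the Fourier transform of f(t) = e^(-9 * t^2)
The Fourier transform of a Gaussian e^(-a*t^2) is sqrt(pi/a)*e^(-omega^2/(4a)).
With a = 9: F(omega) = sqrt(pi)/3*e^(-omega^2/36)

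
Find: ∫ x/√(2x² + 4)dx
Let u = 2x²+4, du = 4x dx
∫ (1/4)·u^(-1/2) du = √u/2+C

Answer: √(2x²+4)/2+C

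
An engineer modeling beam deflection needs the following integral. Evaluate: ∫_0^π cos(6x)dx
Antiderivative: sin(6x)/6
Evaluate at bounds: [sin(6·π)/6] - [sin(6·0)/6]
=((0) - (0))/6=0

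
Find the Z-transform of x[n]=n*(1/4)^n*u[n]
Using the property Z{n * a^n * u[n]} = az/(z-a)^2
With a = 1/4: X(z) = (1/4)z/(z - 1/4)^2, |z| > 1/4

Answer: (1/4)z/(z - 1/4)^2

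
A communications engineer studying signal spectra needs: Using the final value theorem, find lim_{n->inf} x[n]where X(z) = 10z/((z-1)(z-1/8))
Final value theorem: lim x[n] = lim_{z->1} (z-1)*X(z)
(z-1)*X(z) = 10z/(z-1/8)
As z->1: 10/(1-1/8) = 10/(7/8) = 80/7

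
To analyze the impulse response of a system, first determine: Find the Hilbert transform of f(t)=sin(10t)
The Hilbert transform shifts each frequency component by -pi/2.
H{sin(wt)}=-cos(wt)
With w=10: H{sin(10t)}=-cos(10t)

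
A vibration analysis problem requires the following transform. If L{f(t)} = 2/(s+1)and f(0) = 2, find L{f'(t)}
L{f'(t)} = s·F(s) - f(0) = 2s/(s + 1) - 2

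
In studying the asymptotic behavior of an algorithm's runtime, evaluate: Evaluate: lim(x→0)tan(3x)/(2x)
tan(u) ≈ u for small u:
tan(3x)/(2x) ≈ 3x/(2x) = 3/2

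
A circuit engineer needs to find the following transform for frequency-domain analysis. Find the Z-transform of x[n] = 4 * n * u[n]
Z{n * u[n]} = z/(z-1)^2
By linearity: Z{4 * n * u[n]} = 4z/(z-1)^2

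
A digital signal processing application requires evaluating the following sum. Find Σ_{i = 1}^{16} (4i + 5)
=4·Σ i + 5·16=4·136 + 80=624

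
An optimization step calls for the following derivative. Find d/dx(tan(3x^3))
Chain rule: d/dx[tan(u)] = sec²(u)·u' where u = 3x^3
u' = 9x^2

Answer: 9x^2·sec²(3x^3)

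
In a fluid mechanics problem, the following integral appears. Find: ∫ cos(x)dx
Using standard integral: ∫ cos(x) dx = sin(x)+C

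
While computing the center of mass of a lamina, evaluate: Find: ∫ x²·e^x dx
Integration by parts twice:
First: u=x², dv=e^x dx => x²e^x - 2∫ xe^x dx
Second: u=x, dv=e^x dx => xe^x - e^x
Combining: x²e^x - 2xe^x+2e^x+C

Answer: e^x(x² - 2x+2)+C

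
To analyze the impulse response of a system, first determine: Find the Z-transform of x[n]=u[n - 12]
Using the time-shift property: Z{u[n-12]} = z^(-12) * z/(z-1)
= z^(-11)/(z-1)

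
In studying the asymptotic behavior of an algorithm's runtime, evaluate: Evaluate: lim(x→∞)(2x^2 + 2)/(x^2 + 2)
Divide numerator and denominator by x^2:
lim (2+2/x^2)/(1+2/x^2) = 2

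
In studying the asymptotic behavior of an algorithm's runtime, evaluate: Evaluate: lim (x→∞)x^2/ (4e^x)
Apply L'Hôpital 2 times (∞/∞ each time):
Eventually get 2!/(4e^x) → 0

Answer: 0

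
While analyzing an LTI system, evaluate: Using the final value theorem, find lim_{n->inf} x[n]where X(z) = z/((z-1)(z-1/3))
Final value theorem: lim x[n] = lim_{z->1} (z-1) * X(z)
(z-1) * X(z) = z/(z-1/3)
As z->1: 1/(1 - 1/3) = 1/(2/3) = 3/2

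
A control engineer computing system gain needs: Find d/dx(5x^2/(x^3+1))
Quotient rule: (f/g)' = (f'g - fg')/g²
f = 5x^2, f' = 10x
g = x^3 + 1, g' = 3x^2

Answer: (10x·(x^3 + 1) - 15x^4)/(x^3 + 1)²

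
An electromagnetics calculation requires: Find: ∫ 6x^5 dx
Using power rule: ∫ 6x^5 dx=6/6 x^6 + C=x^6 + C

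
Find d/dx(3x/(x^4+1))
Quotient rule: (f/g)'=(f'g - fg')/g²
f=3x, f'=3
g=x^4+1, g'=4x^3

Answer: (3·(x^4+1)-12x^4)/(x^4+1)²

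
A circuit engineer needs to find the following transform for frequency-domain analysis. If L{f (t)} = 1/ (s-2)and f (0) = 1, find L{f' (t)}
L{f'(t)} = s·F(s) - f(0) = s/(s-2)-1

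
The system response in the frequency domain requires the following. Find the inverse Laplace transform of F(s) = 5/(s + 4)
L^(-1){5/(s-a)} = c·e^(at)
Here a = -4, c = 5

Answer: 5e^(-4t)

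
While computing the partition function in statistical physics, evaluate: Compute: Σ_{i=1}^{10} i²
Using formula: Σ i^2=n(n+1)(2n+1)/6=10·11·21/6=385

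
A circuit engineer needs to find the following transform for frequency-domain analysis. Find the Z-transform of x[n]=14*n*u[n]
Z{n*u[n]}=z/(z-1)^2
By linearity: Z{14*n*u[n]}=14z/(z-1)^2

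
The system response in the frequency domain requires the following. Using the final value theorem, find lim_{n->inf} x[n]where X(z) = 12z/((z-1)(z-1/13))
Final value theorem: lim x[n]=lim_{z->1} (z-1) * X(z)
(z-1) * X(z)=12z/(z-1/13)
As z->1: 12/(1 - 1/13)=12/(12/13)=13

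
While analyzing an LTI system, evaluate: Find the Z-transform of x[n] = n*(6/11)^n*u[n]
Using the property Z{n * a^n * u[n]} = az/(z-a)^2
With a = 6/11: X(z) = (6/11)z/(z - 6/11)^2, |z| > 6/11

Answer: (6/11)z/(z - 6/11)^2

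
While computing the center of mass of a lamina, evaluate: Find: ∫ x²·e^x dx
Integration by parts twice:
First: u=x², dv=e^x dx => x²e^x - 2∫ xe^x dx
Second: u=x, dv=e^x dx => xe^x - e^x
Combining: x²e^x - 2xe^x + 2e^x + C

Answer: e^x(x² - 2x + 2) + C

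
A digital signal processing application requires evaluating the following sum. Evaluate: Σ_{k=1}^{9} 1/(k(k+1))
Partial fractions: 1/(k(k + 1)) = 1/k - 1/(k + 1)
Telescoping sum: 1(1 - 1/10) = 1·9/10

Answer: 9/10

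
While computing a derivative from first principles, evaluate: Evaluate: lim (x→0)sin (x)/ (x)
L'Hôpital (0/0): lim cos(x)/1=1/1

Answer: 1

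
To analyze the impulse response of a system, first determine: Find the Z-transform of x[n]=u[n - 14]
Using the time-shift property: Z{u[n-14]} = z^(-14) * z/(z-1)
= z^(-13)/(z-1)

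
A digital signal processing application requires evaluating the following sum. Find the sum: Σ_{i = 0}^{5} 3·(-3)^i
Geometric series: S = a(1 - r^n)/(1 - r)
a = 3, r = -3, n = 6
S = 3(1 - 729)/4 = -546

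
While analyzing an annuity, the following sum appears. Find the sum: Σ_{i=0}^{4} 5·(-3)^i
Geometric series: S=a(1 - r^n)/(1 - r)
a=5, r=-3, n=5
S=5(1 + 243)/4=305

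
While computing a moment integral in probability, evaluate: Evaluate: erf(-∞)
erf(-∞)=-1 (the error function is odd, so erf(-∞)=-erf(∞)=-1)

Answer: -1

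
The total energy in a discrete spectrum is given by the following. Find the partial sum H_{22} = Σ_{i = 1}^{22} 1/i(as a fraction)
H_22=1+1/2+1/3+...+1/22
=19093197/5173168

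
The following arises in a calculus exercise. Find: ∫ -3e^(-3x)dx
Since d/dx[e^(-3x)] = -3e^(-3x), we get 1 e^(-3x)+C

Answer: e^(-3x)+C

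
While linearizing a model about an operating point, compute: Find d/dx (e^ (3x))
Chain rule: d/dx[e^u] = e^u · u' where u = 3x
u' = 3

Answer: 3·e^(3x)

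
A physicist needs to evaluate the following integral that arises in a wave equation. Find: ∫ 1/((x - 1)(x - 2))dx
Partial fractions: 1/((x-1)(x-2))=A/(x-1) + B/(x-2)
A=-1, B=1
∫ [-1· 1/(x-1) + 1· 1/(x-2)] dx
=(1)[ln|x-2| - ln|x-1|] + C

Answer: ln|(x-2)/(x-1)| + C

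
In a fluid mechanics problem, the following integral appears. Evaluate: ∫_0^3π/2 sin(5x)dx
Antiderivative: -cos(5x)/5
Evaluate at bounds: [-cos(5·3π/2)/5] - [-cos(5·0)/5]
=(-(0)+(1))/5=1/5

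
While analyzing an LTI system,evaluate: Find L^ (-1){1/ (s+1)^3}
L^(-1){1/(s-a)^n} = t^(n-1)·e^(at)/(n-1)!
Here a = -1, n = 3: t^2·e^(-t)/2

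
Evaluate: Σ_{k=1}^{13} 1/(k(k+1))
Partial fractions: 1/(k(k+1))=1/k - 1/(k+1)
Telescoping sum: 1(1-1/14)=1·13/14

Answer: 13/14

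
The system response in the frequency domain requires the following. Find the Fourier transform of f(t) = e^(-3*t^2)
The Fourier transform of a Gaussian e^(-a*t^2) is sqrt(pi/a)*e^(-omega^2/(4a)).
With a = 3: F(omega) = sqrt(pi/3)*e^(-omega^2/12)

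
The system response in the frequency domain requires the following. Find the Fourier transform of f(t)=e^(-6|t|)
Using the standard pair: F{e^(-a|t|)}=2a/(a^2 + omega^2)
With a=6: F(omega)=12/(36 + omega^2)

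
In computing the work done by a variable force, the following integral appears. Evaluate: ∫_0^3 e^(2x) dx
Antiderivative: (1/2)e^(2x)
Evaluate: (1/2)(e^6 - 1)

Answer: (e^6 - 1)/2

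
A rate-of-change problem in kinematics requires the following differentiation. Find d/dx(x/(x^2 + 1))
Quotient rule: (f/g)'=(f'g - fg')/g²
f=x, f'=1
g=x^2 + 1, g'=2x

Answer: (1·(x^2 + 1) - 2x^2)/(x^2 + 1)²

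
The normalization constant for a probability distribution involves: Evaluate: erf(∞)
erf(∞)=1 (the error function converges to 1)

Answer: 1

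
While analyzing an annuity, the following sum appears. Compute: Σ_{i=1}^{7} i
Using formula: Σ i^1 = n(n+1)/2 = 7·8/2 = 28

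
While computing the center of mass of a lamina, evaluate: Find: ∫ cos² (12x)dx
Using identity cos²(u)=(1 + cos(2u))/2:
∫ (1 + cos(24x))/2 dx=x/2 + sin(24x)/48 + C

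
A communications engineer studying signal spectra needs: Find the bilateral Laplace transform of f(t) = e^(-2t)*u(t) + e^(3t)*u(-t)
For e^(-2t)*u(t): L = 1/(s+2), Re(s) > -2
For e^(3t)*u(-t): L = -1/(s-3), Re(s) < 3
Combined: F(s) = 1/(s+2)-1/(s-3), -2 < Re(s) < 3

Answer: 1/(s+2)-1/(s-3), ROC: -2 < Re(s) < 3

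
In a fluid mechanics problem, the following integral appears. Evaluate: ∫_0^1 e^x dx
Antiderivative: e^x
Evaluate: (e^1 - 1)

Answer: e^1 - 1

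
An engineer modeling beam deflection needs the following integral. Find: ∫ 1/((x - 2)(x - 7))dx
Partial fractions: 1/((x-2)(x-7))=A/(x-2) + B/(x-7)
A=-1/5, B=1/5
∫ [-1/5· 1/(x-2) + 1/5· 1/(x-7)] dx
=(1/5)[ln|x-7| - ln|x-2|] + C

Answer: (1/5)·ln|(x-7)/(x-2)| + C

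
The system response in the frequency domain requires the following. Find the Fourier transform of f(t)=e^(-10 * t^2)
The Fourier transform of a Gaussian e^(-a*t^2) is sqrt(pi/a)*e^(-omega^2/(4a)).
With a=10: F(omega)=sqrt(pi/10)*e^(-omega^2/40)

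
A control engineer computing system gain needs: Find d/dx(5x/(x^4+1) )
Quotient rule: (f/g)' = (f'g - fg')/g²
f = 5x, f' = 5
g = x^4 + 1, g' = 4x^3

Answer: (5·(x^4 + 1) - 20x^4)/(x^4 + 1)²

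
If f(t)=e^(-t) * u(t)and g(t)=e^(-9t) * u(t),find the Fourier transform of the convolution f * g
By the convolution theorem: F{f*g} = F(omega)*G(omega)
F(omega) = 1/(1+j*omega), G(omega) = 1/(9+j*omega)
F{f*g} = 1/((1+j*omega)(9+j*omega))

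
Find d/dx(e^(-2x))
Chain rule: d/dx[e^u]=e^u · u' where u=-2x
u'=-2

Answer: -2·e^(-2x)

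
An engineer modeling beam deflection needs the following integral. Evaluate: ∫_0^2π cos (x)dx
Antiderivative: sin(x)
Evaluate at bounds: [sin(1·2π)/1] - [sin(1·0)/1]
= ((0) - (0))/1 = 0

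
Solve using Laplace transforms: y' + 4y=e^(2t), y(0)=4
Take L: sY - 4+4Y=1/(s-2)
Y(s+4)=1/(s-2)+4
Y=1/((s-2)(s+4))+4/(s+4)
Partial fractions: 1/((s-2)(s+4))=(1/6)/(s-2) - (1/6)/(s+4)
So Y=(1/6)/(s-2)+(23/6)/(s+4)
Inverse Laplace transform (L^(-1){1/(s-2)}=e^(2t), L^(-1){1/(s+4)}=e^(-4t)):

Answer: y(t)=(1/6)·e^(2t)+(23/6)·e^(-4t)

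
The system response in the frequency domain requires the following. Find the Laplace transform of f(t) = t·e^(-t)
L{t·e^(at)} = 1/(s-a)²
L{t·e^(-t)} = 1/(s + 1)²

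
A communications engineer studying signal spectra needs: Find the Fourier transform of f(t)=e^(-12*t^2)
The Fourier transform of a Gaussian e^(-a * t^2) is sqrt(pi/a) * e^(-omega^2/(4a)).
With a=12: F(omega)=sqrt(pi/12) * e^(-omega^2/48)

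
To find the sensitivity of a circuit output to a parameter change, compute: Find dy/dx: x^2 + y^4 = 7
Differentiate: 2x+4y^3·(dy/dx) = 0
dy/dx = -2x/(4y^3)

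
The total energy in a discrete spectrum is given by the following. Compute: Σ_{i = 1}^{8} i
Using formula: Σ i^1 = n(n + 1)/2 = 8·9/2 = 36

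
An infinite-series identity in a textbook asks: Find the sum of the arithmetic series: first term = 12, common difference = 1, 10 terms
Last term: a_n = 12+(10-1)·1 = 21
Sum = n(a_1+a_n)/2 = 10(12+21)/2 = 165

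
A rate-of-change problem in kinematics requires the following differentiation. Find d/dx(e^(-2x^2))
Chain rule: d/dx[e^u] = e^u · u' where u = -2x^2
u' = -4x

Answer: -4x·e^(-2x^2)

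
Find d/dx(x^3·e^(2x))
Product rule: (fg)' = f'g+fg'
f = x^3, f' = 3x^2
g = e^(2x), g' = 2·e^(2x)

Answer: 3x^2·e^(2x)+2x^3·e^(2x)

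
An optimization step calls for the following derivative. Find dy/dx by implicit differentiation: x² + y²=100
Differentiate both sides: 2x+2y·(dy/dx)=0
Solve: dy/dx=-2x/(2y)=-x/y

Answer: dy/dx=-x/y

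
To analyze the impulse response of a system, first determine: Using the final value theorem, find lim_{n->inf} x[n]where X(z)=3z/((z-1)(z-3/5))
Final value theorem: lim x[n] = lim_{z->1} (z-1) * X(z)
(z-1) * X(z) = 3z/(z-3/5)
As z->1: 3/(1 - 3/5) = 3/(2/5) = 15/2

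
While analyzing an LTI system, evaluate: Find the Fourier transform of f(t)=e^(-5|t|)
Using the standard pair: F{e^(-a|t|)} = 2a/(a^2 + omega^2)
With a = 5: F(omega) = 10/(25 + omega^2)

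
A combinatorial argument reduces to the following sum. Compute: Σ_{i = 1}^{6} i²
Using formula: Σ i^2=n(n+1)(2n+1)/6=6·7·13/6=91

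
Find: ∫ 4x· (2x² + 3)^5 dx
Let u=2x² + 3, du=4x dx
∫ u^5 du=u^6/6 + C

Answer: (2x² + 3)^6/6 + C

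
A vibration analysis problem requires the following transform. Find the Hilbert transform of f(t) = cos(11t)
The Hilbert transform shifts each frequency component by -pi/2.
H{cos(wt)}=sin(wt)
With w=11: H{cos(11t)}=sin(11t)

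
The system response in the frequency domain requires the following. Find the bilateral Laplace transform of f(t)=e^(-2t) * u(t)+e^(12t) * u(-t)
For e^(-2t)*u(t): L=1/(s + 2), Re(s) > -2
For e^(12t)*u(-t): L=-1/(s-12), Re(s) < 12
Combined: F(s)=1/(s + 2) - 1/(s-12), -2 < Re(s) < 12

Answer: 1/(s + 2) - 1/(s-12), ROC: -2 < Re(s) < 12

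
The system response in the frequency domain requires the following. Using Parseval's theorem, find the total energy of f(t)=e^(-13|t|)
Parseval's theorem: E=integral |f(t)|^2 dt=(1/2pi) integral |F(omega)|^2 domega
E=integral_{-inf}^{inf} e^(-26|t|) dt=2*integral_0^inf e^(-26t) dt=2/(2*13)=1/13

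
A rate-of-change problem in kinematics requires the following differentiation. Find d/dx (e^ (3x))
Chain rule: d/dx[e^u]=e^u · u' where u=3x
u'=3

Answer: 3·e^(3x)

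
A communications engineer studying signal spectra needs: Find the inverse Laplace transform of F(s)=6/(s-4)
L^(-1){6/(s-a)} = c·e^(at)
Here a = 4, c = 6

Answer: 6e^(4t)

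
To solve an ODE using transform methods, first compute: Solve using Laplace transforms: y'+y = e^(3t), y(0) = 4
Take L: sY - 4 + Y = 1/(s-3)
Y(s + 1) = 1/(s-3) + 4
Y = 1/((s-3)(s + 1)) + 4/(s + 1)
Partial fractions: 1/((s-3)(s + 1)) = (1/4)/(s-3) - (1/4)/(s + 1)
So Y = (1/4)/(s-3) + (15/4)/(s + 1)
Inverse Laplace transform (L^(-1){1/(s-3)} = e^(3t), L^(-1){1/(s + 1)} = e^(-t)):

Answer: y(t) = (1/4)·e^(3t) + (15/4)·e^(-t)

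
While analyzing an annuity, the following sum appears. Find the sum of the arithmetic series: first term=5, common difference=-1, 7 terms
Last term: a_n=5 + (7 - 1)·-1=-1
Sum=n(a_1 + a_n)/2=7(5 + (-1))/2=14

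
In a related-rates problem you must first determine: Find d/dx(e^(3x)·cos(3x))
Product rule: (fg)'=f'g + fg'
f=e^(3x), f'=3·e^(3x)
g=cos(3x), g'=-3·sin(3x)

Answer: 3·e^(3x)·cos(3x) - 3·e^(3x)·sin(3x)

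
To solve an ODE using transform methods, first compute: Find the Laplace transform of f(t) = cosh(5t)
L{cosh(at)}=s/(s²-a²)
L{cosh(5t)}=s/(s²-25)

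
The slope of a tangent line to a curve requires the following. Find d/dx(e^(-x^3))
Chain rule: d/dx[e^u]=e^u · u' where u=-x^3
u'=-3x^2

Answer: -3x^2·e^(-x^3)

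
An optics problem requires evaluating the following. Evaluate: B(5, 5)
B(x,y)=Γ(x)Γ(y)/Γ(x+y)=(x-1)!(y-1)!/(x+y-1)!
B(5,5)=4!·4!/9!=1/630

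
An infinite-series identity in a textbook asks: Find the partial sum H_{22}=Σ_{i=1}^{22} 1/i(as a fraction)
H_22=1 + 1/2 + 1/3 + ... + 1/22
=19093197/5173168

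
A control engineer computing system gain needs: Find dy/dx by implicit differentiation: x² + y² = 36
Differentiate both sides: 2x+2y·(dy/dx) = 0
Solve: dy/dx = -2x/(2y) = -x/y

Answer: dy/dx = -x/y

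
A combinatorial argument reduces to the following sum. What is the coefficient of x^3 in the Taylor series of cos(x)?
cos(x) has only even powers. Coefficient of x^3=0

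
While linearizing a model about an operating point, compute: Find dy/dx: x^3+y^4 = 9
Differentiate: 3x^2 + 4y^3·(dy/dx)=0
dy/dx=-3x^2/(4y^3)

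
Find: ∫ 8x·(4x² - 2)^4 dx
Let u=4x² - 2, du=8x dx
∫ u^4 du=u^5/5+C

Answer: (4x² - 2)^5/5+C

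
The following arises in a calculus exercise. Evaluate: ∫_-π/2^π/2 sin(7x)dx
Antiderivative: -cos(7x)/7
Evaluate at bounds: [-cos(7·π/2)/7] - [-cos(7·-π/2)/7]
=(-(0)+(0))/7=0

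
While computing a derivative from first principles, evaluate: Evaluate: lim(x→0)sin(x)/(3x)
L'Hôpital (0/0): lim cos(x)/3 = 1/3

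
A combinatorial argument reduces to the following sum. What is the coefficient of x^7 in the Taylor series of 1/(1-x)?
1/(1-x)=Σ x^n for |x|<1
All coefficients are 1

Answer: 1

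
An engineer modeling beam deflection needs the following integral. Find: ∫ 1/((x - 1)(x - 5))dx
Partial fractions: 1/((x-1)(x-5)) = A/(x-1)+B/(x-5)
A = -1/4, B = 1/4
∫ [-1/4· 1/(x-1)+1/4· 1/(x-5)] dx
= (1/4)[ln|x-5| - ln|x-1|]+C

Answer: (1/4)·ln|(x-5)/(x-1)|+C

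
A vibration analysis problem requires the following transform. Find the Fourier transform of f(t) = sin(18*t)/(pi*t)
sin(W*t)/(pi*t) = (W/pi)*sinc(W*t/pi) is the impulse response of the ideal low-pass filter with cutoff W (here W = 18).
Its Fourier transform is a rectangular function:
F(omega) = 1 for |omega| < 18, 0 otherwise

Answer: rect(omega/36) [i.e., 1 for |omega| < 18, 0 otherwise]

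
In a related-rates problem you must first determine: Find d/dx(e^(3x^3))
Chain rule: d/dx[e^u] = e^u · u' where u = 3x^3
u' = 9x^2

Answer: 9x^2·e^(3x^3)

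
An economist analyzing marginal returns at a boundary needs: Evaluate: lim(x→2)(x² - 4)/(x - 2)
Factor: (x² - 4) = (x-2)(x + 2)
Cancel (x-2): lim(x→2) (x + 2) = 4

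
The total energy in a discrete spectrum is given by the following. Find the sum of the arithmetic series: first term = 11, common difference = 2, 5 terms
Last term: a_n = 11+(5-1)·2 = 19
Sum = n(a_1+a_n)/2 = 5(11+19)/2 = 75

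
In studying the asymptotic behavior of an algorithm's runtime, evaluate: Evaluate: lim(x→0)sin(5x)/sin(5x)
sin(u) ≈ u for small u:
sin(5x)/sin(5x) ≈ 5x/(5x) = 5/5

Answer: 1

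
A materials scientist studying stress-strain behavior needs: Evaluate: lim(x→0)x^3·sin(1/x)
Squeeze theorem: -|x^3| ≤ x^3·sin(1/x) ≤ |x^3|
Since x^3 → 0 as x → 0, by squeeze theorem the limit is 0

Answer: 0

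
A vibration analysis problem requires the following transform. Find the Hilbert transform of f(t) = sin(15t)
The Hilbert transform shifts each frequency component by -pi/2.
H{sin(wt)}=-cos(wt)
With w=15: H{sin(15t)}=-cos(15t)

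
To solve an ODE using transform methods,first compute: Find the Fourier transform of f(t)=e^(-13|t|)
Using the standard pair: F{e^(-a|t|)} = 2a/(a^2+omega^2)
With a = 13: F(omega) = 26/(169+omega^2)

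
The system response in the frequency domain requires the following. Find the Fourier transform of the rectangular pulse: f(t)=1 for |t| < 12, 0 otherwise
F(omega)=integral from -12 to 12 of e^(-j*omega*t) dt
=2*sin(12*omega)/omega=24*sinc(12*omega/pi)

Answer: 2*sin(12*omega)/omega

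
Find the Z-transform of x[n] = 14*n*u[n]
Z{n*u[n]}=z/(z-1)^2
By linearity: Z{14*n*u[n]}=14z/(z-1)^2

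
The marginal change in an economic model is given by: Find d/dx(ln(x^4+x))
Chain rule: d/dx[ln(u)] = u'/u where u = x^4 + x
u' = 4x^3 + 1

Answer: (4x^3 + 1)/(x^4 + x)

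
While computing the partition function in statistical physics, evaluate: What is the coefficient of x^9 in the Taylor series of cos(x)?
cos(x) has only even powers. Coefficient of x^9=0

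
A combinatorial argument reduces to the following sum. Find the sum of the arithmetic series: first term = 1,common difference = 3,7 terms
Last term: a_n=1+(7-1)·3=19
Sum=n(a_1+a_n)/2=7(1+19)/2=70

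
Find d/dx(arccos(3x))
d/dx[arccos(u)]=-u'/√(1-u²), u=3x, u'=3

Answer: -3/√(1 - 9x²)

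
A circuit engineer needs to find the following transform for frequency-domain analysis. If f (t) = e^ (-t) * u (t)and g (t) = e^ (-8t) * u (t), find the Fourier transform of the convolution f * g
By the convolution theorem: F{f*g} = F(omega)*G(omega)
F(omega) = 1/(1+j*omega), G(omega) = 1/(8+j*omega)
F{f*g} = 1/((1+j*omega)(8+j*omega))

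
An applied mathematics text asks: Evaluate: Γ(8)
Γ(n)=(n-1)! for positive integers
Γ(8)=7!=5040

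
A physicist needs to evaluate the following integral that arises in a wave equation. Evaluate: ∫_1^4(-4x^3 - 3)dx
Step 1: Find antiderivative F(x)=-x^4-3x
Step 2: F(4) - F(1)=-268 - (-4)=-264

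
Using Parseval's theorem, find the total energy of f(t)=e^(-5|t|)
Parseval's theorem: E = integral |f(t)|^2 dt = (1/2pi) integral |F(omega)|^2 domega
E = integral_{-inf}^{inf} e^(-10|t|) dt = 2*integral_0^inf e^(-10t) dt = 2/(2*5) = 1/5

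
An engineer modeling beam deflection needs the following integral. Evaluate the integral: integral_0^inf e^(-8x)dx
integral_0^inf e^(-8x) dx=[-1/8*e^(-8x)]_0^inf
=0 - (-1/8)=1/8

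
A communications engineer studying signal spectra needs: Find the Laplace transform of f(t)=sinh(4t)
L{sinh(at)} = a/(s²-a²)
L{sinh(4t)} = 4/(s²-16)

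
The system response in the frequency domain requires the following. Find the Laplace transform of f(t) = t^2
L{t^n}=n!/s^(n + 1)
L{t^2}=2!/s^3=2/s^3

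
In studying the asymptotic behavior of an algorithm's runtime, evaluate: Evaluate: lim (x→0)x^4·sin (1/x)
Squeeze theorem: -|x^4| ≤ x^4·sin(1/x) ≤ |x^4|
Since x^4 → 0 as x → 0, by squeeze theorem the limit is 0

Answer: 0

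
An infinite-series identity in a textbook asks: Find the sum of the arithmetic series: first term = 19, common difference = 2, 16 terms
Last term: a_n=19+(16-1)·2=49
Sum=n(a_1+a_n)/2=16(19+49)/2=544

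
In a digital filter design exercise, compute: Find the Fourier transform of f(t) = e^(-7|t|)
Using the standard pair: F{e^(-a|t|)}=2a/(a^2 + omega^2)
With a=7: F(omega)=14/(49 + omega^2)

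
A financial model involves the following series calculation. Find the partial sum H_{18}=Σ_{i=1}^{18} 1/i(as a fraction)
H_18 = 1+1/2+1/3+...+1/18
= 14274301/4084080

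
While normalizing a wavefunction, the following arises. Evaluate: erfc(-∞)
erfc(x)=1 - erf(x); erfc(-∞)=1 - erf(-∞)=1 - (-1)=2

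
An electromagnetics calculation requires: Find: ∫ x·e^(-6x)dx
Integration by parts: u = x, dv = e^(-6x) dx
du = dx, v = e^(-6x)/(-6)
= x·e^(-6x)/(-6) - ∫ e^(-6x)/(-6) dx
= x·e^(-6x)/(-6) - e^(-6x)/36+C

Answer: e^(-6x)(x/(-6)-1/36)+C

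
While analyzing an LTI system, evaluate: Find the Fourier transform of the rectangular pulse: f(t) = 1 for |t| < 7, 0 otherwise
F(omega)=integral from -7 to 7 of e^(-j * omega * t) dt
=2 * sin(7 * omega)/omega=14 * sinc(7 * omega/pi)

Answer: 2 * sin(7 * omega)/omega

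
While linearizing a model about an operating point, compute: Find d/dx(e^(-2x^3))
Chain rule: d/dx[e^u] = e^u · u' where u = -2x^3
u' = -6x^2

Answer: -6x^2·e^(-2x^3)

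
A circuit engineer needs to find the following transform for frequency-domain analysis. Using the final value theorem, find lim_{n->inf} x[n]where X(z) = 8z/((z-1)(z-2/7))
Final value theorem: lim x[n]=lim_{z->1} (z-1) * X(z)
(z-1) * X(z)=8z/(z-2/7)
As z->1: 8/(1-2/7)=8/(5/7)=56/5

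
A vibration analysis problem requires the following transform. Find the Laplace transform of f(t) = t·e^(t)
L{t·e^(at)} = 1/(s-a)²
L{t·e^(t)} = 1/(s-1)²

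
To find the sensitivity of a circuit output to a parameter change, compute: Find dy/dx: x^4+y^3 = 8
Differentiate: 4x^3 + 3y^2·(dy/dx) = 0
dy/dx = -4x^3/(3y^2)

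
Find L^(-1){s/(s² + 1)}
L^(-1){s/(s²+w²)}=cos(wt)
Here w=1

Answer: cos(t)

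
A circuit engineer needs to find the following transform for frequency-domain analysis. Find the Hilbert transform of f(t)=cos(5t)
The Hilbert transform shifts each frequency component by -pi/2.
H{cos(wt)} = sin(wt)
With w = 5: H{cos(5t)} = sin(5t)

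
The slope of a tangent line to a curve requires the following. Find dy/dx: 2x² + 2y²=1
Differentiate: 4x + 4y·(dy/dx) = 0
dy/dx = -4x/(4y) = -1·(x/y)

Answer: dy/dx = -1·(x/y)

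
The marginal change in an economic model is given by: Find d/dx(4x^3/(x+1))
Quotient rule: (f/g)'=(f'g - fg')/g²
f=4x^3, f'=12x^2
g=x+1, g'=1

Answer: (12x^2·(x+1)-4x^3)/(x+1)²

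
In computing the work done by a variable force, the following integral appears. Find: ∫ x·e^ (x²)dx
Let u = x², du = 2x dx
∫ (1/2)e^u du = e^u/2+C

Answer: e^(x²)/2+C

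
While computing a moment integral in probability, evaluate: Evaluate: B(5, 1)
B(x,y) = Γ(x)Γ(y)/Γ(x+y) = (x-1)!(y-1)!/(x+y-1)!
B(5,1) = 4!·0!/5! = 1/5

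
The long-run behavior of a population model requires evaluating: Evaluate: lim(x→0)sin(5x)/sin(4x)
sin(u) ≈ u for small u:
sin(5x)/sin(4x) ≈ 5x/(4x) = 5/4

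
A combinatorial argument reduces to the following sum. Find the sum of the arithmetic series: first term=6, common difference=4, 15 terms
Last term: a_n=6+(15-1)·4=62
Sum=n(a_1+a_n)/2=15(6+62)/2=510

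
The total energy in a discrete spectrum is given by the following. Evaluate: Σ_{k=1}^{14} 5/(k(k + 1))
Partial fractions: 5/(k(k + 1))=5/k - 5/(k + 1)
Telescoping sum: 5(1 - 1/15)=5·14/15

Answer: 14/3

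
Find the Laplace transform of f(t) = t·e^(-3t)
L{t·e^(at)} = 1/(s-a)²
L{t·e^(-3t)} = 1/(s + 3)²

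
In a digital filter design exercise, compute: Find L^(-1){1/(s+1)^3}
L^(-1){1/(s-a)^n}=t^(n-1)·e^(at)/(n-1)!
Here a=-1, n=3: t^2·e^(-t)/2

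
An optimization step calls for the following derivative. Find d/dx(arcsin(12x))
d/dx[arcsin(u)] = u'/√(1-u²), u = 12x, u' = 12

Answer: 12/√(1-144x²)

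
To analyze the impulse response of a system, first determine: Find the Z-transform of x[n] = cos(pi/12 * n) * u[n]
Z{cos(w0 * n) * u[n]} = z(z - cos(w0))/(z^2 - 2z * cos(w0) + 1)
With w0 = pi/12: X(z) = z(z - cos(pi/12))/(z^2 - 2z * cos(pi/12) + 1)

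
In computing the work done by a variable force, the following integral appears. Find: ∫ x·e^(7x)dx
Integration by parts: u=x, dv=e^(7x) dx
du=dx, v=e^(7x)/7
=x·e^(7x)/7 - ∫ e^(7x)/7 dx
=x·e^(7x)/7 - e^(7x)/49+C

Answer: e^(7x)(x/7-1/49)+C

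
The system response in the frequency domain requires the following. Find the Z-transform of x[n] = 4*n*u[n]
Z{n*u[n]}=z/(z-1)^2
By linearity: Z{4*n*u[n]}=4z/(z-1)^2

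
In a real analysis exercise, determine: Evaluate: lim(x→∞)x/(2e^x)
Apply L'Hôpital 1 times (∞/∞ each time):
Eventually get 1!/(2e^x) → 0

Answer: 0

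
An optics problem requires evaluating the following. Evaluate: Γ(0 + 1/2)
Γ(1/2) = √π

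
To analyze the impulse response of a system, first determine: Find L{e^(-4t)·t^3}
First shifting: L{e^(at)f(t)} = F(s-a)
L{t^3} = 6/s^4
Shift s → s + 4: 6/(s + 4)^4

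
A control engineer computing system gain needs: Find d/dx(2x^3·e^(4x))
Product rule: (fg)'=f'g + fg'
f=2x^3, f'=6x^2
g=e^(4x), g'=4·e^(4x)

Answer: 6x^2·e^(4x) + 8x^3·e^(4x)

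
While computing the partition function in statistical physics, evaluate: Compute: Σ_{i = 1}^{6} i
Using formula: Σ i^1 = n(n+1)/2 = 6·7/2 = 21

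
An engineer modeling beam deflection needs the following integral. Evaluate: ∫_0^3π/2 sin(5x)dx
Antiderivative: -cos(5x)/5
Evaluate at bounds: [-cos(5·3π/2)/5] - [-cos(5·0)/5]
= (-(0)+(1))/5 = 1/5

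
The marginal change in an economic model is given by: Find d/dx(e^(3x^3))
Chain rule: d/dx[e^u]=e^u · u' where u=3x^3
u'=9x^2

Answer: 9x^2·e^(3x^3)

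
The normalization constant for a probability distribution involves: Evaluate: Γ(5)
Γ(n) = (n-1)! for positive integers
Γ(5) = 4! = 24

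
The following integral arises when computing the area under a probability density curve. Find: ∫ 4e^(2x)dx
Since d/dx[e^(2x)] = 2e^(2x), we get 2 e^(2x) + C

Answer: 2e^(2x) + C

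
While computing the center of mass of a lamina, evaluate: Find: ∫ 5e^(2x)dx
Since d/dx[e^(2x)]=2e^(2x), we get 5/2 e^(2x)+C

Answer: (5/2)e^(2x)+C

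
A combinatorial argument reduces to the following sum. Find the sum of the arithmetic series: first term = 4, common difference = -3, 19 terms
Last term: a_n=4+(19-1)·-3=-50
Sum=n(a_1+a_n)/2=19(4+(-50))/2=-437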